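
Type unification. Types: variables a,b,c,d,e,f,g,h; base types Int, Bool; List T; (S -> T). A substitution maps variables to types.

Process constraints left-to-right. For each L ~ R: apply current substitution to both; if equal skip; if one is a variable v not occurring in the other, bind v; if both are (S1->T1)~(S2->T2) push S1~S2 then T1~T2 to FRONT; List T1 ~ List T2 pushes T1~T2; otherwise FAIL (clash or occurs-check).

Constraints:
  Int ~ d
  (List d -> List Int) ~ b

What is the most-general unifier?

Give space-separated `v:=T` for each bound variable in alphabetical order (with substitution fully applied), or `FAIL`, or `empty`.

step 1: unify Int ~ d  [subst: {-} | 1 pending]
  bind d := Int
step 2: unify (List Int -> List Int) ~ b  [subst: {d:=Int} | 0 pending]
  bind b := (List Int -> List Int)

Answer: b:=(List Int -> List Int) d:=Int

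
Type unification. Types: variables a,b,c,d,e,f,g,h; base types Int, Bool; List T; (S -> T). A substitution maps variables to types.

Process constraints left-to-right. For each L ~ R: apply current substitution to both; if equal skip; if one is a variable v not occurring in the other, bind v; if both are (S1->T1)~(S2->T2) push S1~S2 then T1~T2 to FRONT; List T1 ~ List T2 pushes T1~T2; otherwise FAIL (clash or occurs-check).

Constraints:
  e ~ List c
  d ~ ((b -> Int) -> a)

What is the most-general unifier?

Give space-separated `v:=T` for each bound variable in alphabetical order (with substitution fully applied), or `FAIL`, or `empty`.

Answer: d:=((b -> Int) -> a) e:=List c

Derivation:
step 1: unify e ~ List c  [subst: {-} | 1 pending]
  bind e := List c
step 2: unify d ~ ((b -> Int) -> a)  [subst: {e:=List c} | 0 pending]
  bind d := ((b -> Int) -> a)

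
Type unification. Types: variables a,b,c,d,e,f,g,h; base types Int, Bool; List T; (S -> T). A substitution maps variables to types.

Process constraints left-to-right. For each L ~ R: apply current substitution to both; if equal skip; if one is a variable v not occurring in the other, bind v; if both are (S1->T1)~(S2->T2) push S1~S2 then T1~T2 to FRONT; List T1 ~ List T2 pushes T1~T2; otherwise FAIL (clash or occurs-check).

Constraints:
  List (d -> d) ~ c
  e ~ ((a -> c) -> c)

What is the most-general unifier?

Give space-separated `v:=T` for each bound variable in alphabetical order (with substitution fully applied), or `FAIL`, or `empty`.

step 1: unify List (d -> d) ~ c  [subst: {-} | 1 pending]
  bind c := List (d -> d)
step 2: unify e ~ ((a -> List (d -> d)) -> List (d -> d))  [subst: {c:=List (d -> d)} | 0 pending]
  bind e := ((a -> List (d -> d)) -> List (d -> d))

Answer: c:=List (d -> d) e:=((a -> List (d -> d)) -> List (d -> d))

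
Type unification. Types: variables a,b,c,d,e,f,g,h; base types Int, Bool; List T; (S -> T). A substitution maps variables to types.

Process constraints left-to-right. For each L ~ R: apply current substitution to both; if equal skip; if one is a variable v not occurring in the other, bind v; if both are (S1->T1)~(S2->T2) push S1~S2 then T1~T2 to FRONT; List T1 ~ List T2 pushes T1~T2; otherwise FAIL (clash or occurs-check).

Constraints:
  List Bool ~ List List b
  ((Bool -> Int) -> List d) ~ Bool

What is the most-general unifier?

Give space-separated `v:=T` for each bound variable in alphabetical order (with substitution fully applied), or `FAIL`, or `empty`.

step 1: unify List Bool ~ List List b  [subst: {-} | 1 pending]
  -> decompose List: push Bool~List b
step 2: unify Bool ~ List b  [subst: {-} | 1 pending]
  clash: Bool vs List b

Answer: FAIL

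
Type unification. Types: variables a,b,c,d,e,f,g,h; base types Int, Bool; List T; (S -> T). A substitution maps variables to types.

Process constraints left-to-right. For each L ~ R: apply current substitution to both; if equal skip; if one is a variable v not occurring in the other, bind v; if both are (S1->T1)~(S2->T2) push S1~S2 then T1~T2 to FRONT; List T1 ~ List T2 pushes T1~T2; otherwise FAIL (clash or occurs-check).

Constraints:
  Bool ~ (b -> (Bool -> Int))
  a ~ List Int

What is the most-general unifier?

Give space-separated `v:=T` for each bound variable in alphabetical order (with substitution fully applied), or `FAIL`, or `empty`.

Answer: FAIL

Derivation:
step 1: unify Bool ~ (b -> (Bool -> Int))  [subst: {-} | 1 pending]
  clash: Bool vs (b -> (Bool -> Int))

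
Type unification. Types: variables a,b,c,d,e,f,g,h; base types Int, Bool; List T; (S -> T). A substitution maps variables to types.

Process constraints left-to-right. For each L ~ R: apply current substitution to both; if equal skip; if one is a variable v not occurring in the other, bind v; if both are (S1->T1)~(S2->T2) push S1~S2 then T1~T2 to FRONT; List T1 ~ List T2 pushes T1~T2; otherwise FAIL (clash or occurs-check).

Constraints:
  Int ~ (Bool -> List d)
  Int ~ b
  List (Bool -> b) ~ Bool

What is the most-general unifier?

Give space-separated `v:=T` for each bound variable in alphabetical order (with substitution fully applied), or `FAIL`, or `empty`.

step 1: unify Int ~ (Bool -> List d)  [subst: {-} | 2 pending]
  clash: Int vs (Bool -> List d)

Answer: FAIL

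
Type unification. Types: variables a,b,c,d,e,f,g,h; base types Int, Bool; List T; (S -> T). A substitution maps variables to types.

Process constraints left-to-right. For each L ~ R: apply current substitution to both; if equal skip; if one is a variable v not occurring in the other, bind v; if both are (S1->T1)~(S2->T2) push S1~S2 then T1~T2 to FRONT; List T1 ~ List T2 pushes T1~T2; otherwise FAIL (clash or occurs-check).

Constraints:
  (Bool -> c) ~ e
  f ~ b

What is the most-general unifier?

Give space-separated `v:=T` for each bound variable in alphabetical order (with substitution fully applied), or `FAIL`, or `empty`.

step 1: unify (Bool -> c) ~ e  [subst: {-} | 1 pending]
  bind e := (Bool -> c)
step 2: unify f ~ b  [subst: {e:=(Bool -> c)} | 0 pending]
  bind f := b

Answer: e:=(Bool -> c) f:=b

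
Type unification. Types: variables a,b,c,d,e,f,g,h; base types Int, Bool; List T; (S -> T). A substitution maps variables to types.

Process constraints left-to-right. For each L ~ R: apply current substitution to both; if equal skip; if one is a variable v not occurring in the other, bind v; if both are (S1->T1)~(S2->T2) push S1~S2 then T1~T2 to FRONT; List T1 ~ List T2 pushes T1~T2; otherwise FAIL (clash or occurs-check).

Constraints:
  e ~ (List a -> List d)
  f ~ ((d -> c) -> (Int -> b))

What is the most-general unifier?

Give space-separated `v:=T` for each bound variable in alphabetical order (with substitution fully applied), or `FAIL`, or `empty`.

step 1: unify e ~ (List a -> List d)  [subst: {-} | 1 pending]
  bind e := (List a -> List d)
step 2: unify f ~ ((d -> c) -> (Int -> b))  [subst: {e:=(List a -> List d)} | 0 pending]
  bind f := ((d -> c) -> (Int -> b))

Answer: e:=(List a -> List d) f:=((d -> c) -> (Int -> b))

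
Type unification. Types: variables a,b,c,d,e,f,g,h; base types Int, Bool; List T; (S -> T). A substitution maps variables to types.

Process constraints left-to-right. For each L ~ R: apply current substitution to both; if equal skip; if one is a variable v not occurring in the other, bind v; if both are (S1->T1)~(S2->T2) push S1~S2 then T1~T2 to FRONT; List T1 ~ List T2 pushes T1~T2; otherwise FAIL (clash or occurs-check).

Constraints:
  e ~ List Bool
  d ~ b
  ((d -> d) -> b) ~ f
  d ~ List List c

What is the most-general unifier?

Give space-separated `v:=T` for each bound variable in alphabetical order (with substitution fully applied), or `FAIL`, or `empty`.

Answer: b:=List List c d:=List List c e:=List Bool f:=((List List c -> List List c) -> List List c)

Derivation:
step 1: unify e ~ List Bool  [subst: {-} | 3 pending]
  bind e := List Bool
step 2: unify d ~ b  [subst: {e:=List Bool} | 2 pending]
  bind d := b
step 3: unify ((b -> b) -> b) ~ f  [subst: {e:=List Bool, d:=b} | 1 pending]
  bind f := ((b -> b) -> b)
step 4: unify b ~ List List c  [subst: {e:=List Bool, d:=b, f:=((b -> b) -> b)} | 0 pending]
  bind b := List List c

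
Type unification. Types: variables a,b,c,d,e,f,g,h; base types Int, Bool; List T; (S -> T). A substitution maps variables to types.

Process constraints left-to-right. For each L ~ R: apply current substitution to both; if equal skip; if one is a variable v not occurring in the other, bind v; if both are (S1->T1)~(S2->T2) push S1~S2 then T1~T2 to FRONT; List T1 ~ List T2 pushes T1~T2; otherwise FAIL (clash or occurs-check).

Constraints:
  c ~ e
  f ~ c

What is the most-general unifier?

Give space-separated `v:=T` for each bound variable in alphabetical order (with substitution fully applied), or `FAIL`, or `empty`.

Answer: c:=e f:=e

Derivation:
step 1: unify c ~ e  [subst: {-} | 1 pending]
  bind c := e
step 2: unify f ~ e  [subst: {c:=e} | 0 pending]
  bind f := e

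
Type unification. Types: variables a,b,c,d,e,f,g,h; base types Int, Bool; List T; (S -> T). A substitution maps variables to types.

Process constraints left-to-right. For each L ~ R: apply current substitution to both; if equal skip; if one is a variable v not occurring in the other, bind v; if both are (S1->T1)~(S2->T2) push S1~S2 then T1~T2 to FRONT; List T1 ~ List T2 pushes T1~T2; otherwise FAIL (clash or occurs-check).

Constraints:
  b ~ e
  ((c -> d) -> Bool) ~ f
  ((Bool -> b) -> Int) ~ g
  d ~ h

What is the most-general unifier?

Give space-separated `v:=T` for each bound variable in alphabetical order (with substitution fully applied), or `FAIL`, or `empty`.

step 1: unify b ~ e  [subst: {-} | 3 pending]
  bind b := e
step 2: unify ((c -> d) -> Bool) ~ f  [subst: {b:=e} | 2 pending]
  bind f := ((c -> d) -> Bool)
step 3: unify ((Bool -> e) -> Int) ~ g  [subst: {b:=e, f:=((c -> d) -> Bool)} | 1 pending]
  bind g := ((Bool -> e) -> Int)
step 4: unify d ~ h  [subst: {b:=e, f:=((c -> d) -> Bool), g:=((Bool -> e) -> Int)} | 0 pending]
  bind d := h

Answer: b:=e d:=h f:=((c -> h) -> Bool) g:=((Bool -> e) -> Int)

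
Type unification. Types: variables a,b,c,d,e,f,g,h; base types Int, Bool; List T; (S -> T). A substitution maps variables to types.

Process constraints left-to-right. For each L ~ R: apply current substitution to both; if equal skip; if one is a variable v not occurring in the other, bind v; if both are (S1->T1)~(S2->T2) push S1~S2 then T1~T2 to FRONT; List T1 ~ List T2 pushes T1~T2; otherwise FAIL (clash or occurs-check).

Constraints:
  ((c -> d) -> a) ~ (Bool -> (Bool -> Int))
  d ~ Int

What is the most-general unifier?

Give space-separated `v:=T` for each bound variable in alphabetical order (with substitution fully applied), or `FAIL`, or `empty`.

step 1: unify ((c -> d) -> a) ~ (Bool -> (Bool -> Int))  [subst: {-} | 1 pending]
  -> decompose arrow: push (c -> d)~Bool, a~(Bool -> Int)
step 2: unify (c -> d) ~ Bool  [subst: {-} | 2 pending]
  clash: (c -> d) vs Bool

Answer: FAIL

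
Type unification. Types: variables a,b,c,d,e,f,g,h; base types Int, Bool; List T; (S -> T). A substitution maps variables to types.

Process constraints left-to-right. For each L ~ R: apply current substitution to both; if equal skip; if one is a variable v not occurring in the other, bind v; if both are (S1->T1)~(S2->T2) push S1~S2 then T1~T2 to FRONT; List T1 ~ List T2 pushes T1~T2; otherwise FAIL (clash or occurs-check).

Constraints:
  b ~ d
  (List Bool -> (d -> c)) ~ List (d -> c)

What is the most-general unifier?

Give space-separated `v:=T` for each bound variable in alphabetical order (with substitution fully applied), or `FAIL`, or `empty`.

Answer: FAIL

Derivation:
step 1: unify b ~ d  [subst: {-} | 1 pending]
  bind b := d
step 2: unify (List Bool -> (d -> c)) ~ List (d -> c)  [subst: {b:=d} | 0 pending]
  clash: (List Bool -> (d -> c)) vs List (d -> c)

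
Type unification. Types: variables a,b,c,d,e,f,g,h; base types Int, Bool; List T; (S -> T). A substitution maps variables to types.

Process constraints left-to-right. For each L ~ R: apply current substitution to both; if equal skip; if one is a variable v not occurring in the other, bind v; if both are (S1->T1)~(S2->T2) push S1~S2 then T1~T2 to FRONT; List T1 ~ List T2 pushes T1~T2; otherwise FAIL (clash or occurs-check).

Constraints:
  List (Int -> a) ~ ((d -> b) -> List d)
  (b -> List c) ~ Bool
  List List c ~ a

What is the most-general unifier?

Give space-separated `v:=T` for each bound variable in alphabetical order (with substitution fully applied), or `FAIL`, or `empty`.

Answer: FAIL

Derivation:
step 1: unify List (Int -> a) ~ ((d -> b) -> List d)  [subst: {-} | 2 pending]
  clash: List (Int -> a) vs ((d -> b) -> List d)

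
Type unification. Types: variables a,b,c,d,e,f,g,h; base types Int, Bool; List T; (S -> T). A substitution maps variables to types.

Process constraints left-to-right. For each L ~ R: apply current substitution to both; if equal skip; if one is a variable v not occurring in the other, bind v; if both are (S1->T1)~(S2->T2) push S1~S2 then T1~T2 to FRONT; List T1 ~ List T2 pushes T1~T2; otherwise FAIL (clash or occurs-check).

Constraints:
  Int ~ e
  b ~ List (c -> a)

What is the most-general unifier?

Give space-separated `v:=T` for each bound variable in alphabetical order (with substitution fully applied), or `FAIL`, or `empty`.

step 1: unify Int ~ e  [subst: {-} | 1 pending]
  bind e := Int
step 2: unify b ~ List (c -> a)  [subst: {e:=Int} | 0 pending]
  bind b := List (c -> a)

Answer: b:=List (c -> a) e:=Int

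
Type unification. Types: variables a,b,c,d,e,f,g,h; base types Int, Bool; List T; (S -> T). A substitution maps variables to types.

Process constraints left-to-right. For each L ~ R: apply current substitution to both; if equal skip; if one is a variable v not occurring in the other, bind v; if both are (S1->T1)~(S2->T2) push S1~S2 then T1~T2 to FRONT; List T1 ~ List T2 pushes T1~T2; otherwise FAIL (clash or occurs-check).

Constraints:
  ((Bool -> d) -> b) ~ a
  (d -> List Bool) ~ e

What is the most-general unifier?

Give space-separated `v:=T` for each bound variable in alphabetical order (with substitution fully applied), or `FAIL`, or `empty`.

step 1: unify ((Bool -> d) -> b) ~ a  [subst: {-} | 1 pending]
  bind a := ((Bool -> d) -> b)
step 2: unify (d -> List Bool) ~ e  [subst: {a:=((Bool -> d) -> b)} | 0 pending]
  bind e := (d -> List Bool)

Answer: a:=((Bool -> d) -> b) e:=(d -> List Bool)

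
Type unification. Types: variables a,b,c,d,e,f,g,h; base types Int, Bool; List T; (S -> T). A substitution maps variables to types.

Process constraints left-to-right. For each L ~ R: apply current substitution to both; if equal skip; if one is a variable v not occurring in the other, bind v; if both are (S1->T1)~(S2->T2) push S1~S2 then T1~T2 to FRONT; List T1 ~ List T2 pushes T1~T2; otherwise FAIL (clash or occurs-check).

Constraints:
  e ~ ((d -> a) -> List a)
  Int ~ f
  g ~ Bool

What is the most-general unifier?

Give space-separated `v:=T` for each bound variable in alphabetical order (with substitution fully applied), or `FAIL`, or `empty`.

step 1: unify e ~ ((d -> a) -> List a)  [subst: {-} | 2 pending]
  bind e := ((d -> a) -> List a)
step 2: unify Int ~ f  [subst: {e:=((d -> a) -> List a)} | 1 pending]
  bind f := Int
step 3: unify g ~ Bool  [subst: {e:=((d -> a) -> List a), f:=Int} | 0 pending]
  bind g := Bool

Answer: e:=((d -> a) -> List a) f:=Int g:=Bool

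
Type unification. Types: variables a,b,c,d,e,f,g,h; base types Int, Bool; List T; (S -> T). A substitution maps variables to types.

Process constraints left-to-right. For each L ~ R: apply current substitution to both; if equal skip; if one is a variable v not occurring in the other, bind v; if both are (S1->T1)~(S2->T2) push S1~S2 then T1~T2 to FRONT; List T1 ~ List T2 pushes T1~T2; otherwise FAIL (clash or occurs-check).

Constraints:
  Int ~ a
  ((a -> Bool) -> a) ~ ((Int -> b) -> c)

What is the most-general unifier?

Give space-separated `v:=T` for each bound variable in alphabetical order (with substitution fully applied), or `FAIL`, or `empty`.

Answer: a:=Int b:=Bool c:=Int

Derivation:
step 1: unify Int ~ a  [subst: {-} | 1 pending]
  bind a := Int
step 2: unify ((Int -> Bool) -> Int) ~ ((Int -> b) -> c)  [subst: {a:=Int} | 0 pending]
  -> decompose arrow: push (Int -> Bool)~(Int -> b), Int~c
step 3: unify (Int -> Bool) ~ (Int -> b)  [subst: {a:=Int} | 1 pending]
  -> decompose arrow: push Int~Int, Bool~b
step 4: unify Int ~ Int  [subst: {a:=Int} | 2 pending]
  -> identical, skip
step 5: unify Bool ~ b  [subst: {a:=Int} | 1 pending]
  bind b := Bool
step 6: unify Int ~ c  [subst: {a:=Int, b:=Bool} | 0 pending]
  bind c := Int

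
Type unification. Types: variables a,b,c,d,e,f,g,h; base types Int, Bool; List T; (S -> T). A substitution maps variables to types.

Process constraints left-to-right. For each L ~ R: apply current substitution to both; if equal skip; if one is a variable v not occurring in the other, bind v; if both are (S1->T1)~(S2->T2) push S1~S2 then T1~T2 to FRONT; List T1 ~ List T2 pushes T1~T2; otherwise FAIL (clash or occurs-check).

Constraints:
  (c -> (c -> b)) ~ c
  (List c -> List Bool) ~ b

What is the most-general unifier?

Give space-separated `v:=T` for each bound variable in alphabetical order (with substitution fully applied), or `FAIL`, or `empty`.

step 1: unify (c -> (c -> b)) ~ c  [subst: {-} | 1 pending]
  occurs-check fail

Answer: FAIL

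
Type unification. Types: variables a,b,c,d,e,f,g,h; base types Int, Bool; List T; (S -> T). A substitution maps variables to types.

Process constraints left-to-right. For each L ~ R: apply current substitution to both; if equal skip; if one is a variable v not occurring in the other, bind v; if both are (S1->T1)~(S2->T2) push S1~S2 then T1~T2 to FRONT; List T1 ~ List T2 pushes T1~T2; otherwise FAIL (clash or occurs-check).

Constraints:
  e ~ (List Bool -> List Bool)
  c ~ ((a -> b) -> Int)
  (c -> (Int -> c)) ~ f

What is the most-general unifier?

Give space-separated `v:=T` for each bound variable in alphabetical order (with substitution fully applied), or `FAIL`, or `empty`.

Answer: c:=((a -> b) -> Int) e:=(List Bool -> List Bool) f:=(((a -> b) -> Int) -> (Int -> ((a -> b) -> Int)))

Derivation:
step 1: unify e ~ (List Bool -> List Bool)  [subst: {-} | 2 pending]
  bind e := (List Bool -> List Bool)
step 2: unify c ~ ((a -> b) -> Int)  [subst: {e:=(List Bool -> List Bool)} | 1 pending]
  bind c := ((a -> b) -> Int)
step 3: unify (((a -> b) -> Int) -> (Int -> ((a -> b) -> Int))) ~ f  [subst: {e:=(List Bool -> List Bool), c:=((a -> b) -> Int)} | 0 pending]
  bind f := (((a -> b) -> Int) -> (Int -> ((a -> b) -> Int)))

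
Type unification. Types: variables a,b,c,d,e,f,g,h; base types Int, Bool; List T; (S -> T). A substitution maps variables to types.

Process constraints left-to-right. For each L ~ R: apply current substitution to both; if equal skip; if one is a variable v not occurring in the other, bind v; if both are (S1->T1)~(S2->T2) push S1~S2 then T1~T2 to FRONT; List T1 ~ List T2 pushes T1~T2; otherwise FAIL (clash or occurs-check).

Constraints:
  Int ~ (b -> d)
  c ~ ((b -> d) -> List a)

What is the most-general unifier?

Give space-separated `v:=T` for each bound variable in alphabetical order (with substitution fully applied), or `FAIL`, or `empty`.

Answer: FAIL

Derivation:
step 1: unify Int ~ (b -> d)  [subst: {-} | 1 pending]
  clash: Int vs (b -> d)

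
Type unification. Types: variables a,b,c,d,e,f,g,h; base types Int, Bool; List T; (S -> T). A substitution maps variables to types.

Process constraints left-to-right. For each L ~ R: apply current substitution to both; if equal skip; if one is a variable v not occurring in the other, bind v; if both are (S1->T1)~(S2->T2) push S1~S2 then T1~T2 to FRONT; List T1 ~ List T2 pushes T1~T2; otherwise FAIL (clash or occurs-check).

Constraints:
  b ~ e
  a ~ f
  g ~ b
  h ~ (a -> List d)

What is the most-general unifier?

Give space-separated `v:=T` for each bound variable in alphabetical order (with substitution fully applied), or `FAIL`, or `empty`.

step 1: unify b ~ e  [subst: {-} | 3 pending]
  bind b := e
step 2: unify a ~ f  [subst: {b:=e} | 2 pending]
  bind a := f
step 3: unify g ~ e  [subst: {b:=e, a:=f} | 1 pending]
  bind g := e
step 4: unify h ~ (f -> List d)  [subst: {b:=e, a:=f, g:=e} | 0 pending]
  bind h := (f -> List d)

Answer: a:=f b:=e g:=e h:=(f -> List d)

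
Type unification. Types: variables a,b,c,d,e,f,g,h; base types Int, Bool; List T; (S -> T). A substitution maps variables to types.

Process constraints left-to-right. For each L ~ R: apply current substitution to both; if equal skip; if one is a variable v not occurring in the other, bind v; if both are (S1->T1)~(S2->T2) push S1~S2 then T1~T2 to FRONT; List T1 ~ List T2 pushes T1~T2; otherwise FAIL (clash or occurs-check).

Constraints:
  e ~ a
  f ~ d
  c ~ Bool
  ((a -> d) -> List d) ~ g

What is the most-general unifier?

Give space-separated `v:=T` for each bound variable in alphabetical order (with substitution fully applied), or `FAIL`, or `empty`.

step 1: unify e ~ a  [subst: {-} | 3 pending]
  bind e := a
step 2: unify f ~ d  [subst: {e:=a} | 2 pending]
  bind f := d
step 3: unify c ~ Bool  [subst: {e:=a, f:=d} | 1 pending]
  bind c := Bool
step 4: unify ((a -> d) -> List d) ~ g  [subst: {e:=a, f:=d, c:=Bool} | 0 pending]
  bind g := ((a -> d) -> List d)

Answer: c:=Bool e:=a f:=d g:=((a -> d) -> List d)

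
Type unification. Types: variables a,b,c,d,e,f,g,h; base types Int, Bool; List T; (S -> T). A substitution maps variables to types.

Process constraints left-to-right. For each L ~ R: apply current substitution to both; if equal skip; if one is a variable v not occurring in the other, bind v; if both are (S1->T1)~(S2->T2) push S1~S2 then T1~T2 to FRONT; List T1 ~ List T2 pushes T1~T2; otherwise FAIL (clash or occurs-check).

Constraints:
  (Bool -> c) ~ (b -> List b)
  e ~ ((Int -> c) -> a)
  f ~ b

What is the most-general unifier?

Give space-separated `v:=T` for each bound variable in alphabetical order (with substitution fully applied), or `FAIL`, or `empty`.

step 1: unify (Bool -> c) ~ (b -> List b)  [subst: {-} | 2 pending]
  -> decompose arrow: push Bool~b, c~List b
step 2: unify Bool ~ b  [subst: {-} | 3 pending]
  bind b := Bool
step 3: unify c ~ List Bool  [subst: {b:=Bool} | 2 pending]
  bind c := List Bool
step 4: unify e ~ ((Int -> List Bool) -> a)  [subst: {b:=Bool, c:=List Bool} | 1 pending]
  bind e := ((Int -> List Bool) -> a)
step 5: unify f ~ Bool  [subst: {b:=Bool, c:=List Bool, e:=((Int -> List Bool) -> a)} | 0 pending]
  bind f := Bool

Answer: b:=Bool c:=List Bool e:=((Int -> List Bool) -> a) f:=Bool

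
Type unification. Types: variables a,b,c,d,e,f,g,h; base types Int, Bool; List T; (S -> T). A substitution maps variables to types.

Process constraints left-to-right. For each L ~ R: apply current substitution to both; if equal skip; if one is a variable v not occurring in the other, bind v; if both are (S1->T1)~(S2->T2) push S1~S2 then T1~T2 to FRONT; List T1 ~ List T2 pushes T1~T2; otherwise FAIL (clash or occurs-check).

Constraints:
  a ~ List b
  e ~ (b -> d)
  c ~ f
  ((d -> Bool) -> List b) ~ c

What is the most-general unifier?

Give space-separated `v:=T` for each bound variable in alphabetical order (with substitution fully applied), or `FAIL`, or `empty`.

step 1: unify a ~ List b  [subst: {-} | 3 pending]
  bind a := List b
step 2: unify e ~ (b -> d)  [subst: {a:=List b} | 2 pending]
  bind e := (b -> d)
step 3: unify c ~ f  [subst: {a:=List b, e:=(b -> d)} | 1 pending]
  bind c := f
step 4: unify ((d -> Bool) -> List b) ~ f  [subst: {a:=List b, e:=(b -> d), c:=f} | 0 pending]
  bind f := ((d -> Bool) -> List b)

Answer: a:=List b c:=((d -> Bool) -> List b) e:=(b -> d) f:=((d -> Bool) -> List b)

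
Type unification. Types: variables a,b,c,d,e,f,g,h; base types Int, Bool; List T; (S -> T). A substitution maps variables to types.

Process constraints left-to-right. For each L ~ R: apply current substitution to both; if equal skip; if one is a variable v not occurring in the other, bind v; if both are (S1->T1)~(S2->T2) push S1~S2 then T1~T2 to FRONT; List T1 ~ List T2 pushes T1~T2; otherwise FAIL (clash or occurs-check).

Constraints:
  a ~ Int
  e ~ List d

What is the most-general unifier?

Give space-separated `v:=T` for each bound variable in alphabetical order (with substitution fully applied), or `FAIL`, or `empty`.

Answer: a:=Int e:=List d

Derivation:
step 1: unify a ~ Int  [subst: {-} | 1 pending]
  bind a := Int
step 2: unify e ~ List d  [subst: {a:=Int} | 0 pending]
  bind e := List d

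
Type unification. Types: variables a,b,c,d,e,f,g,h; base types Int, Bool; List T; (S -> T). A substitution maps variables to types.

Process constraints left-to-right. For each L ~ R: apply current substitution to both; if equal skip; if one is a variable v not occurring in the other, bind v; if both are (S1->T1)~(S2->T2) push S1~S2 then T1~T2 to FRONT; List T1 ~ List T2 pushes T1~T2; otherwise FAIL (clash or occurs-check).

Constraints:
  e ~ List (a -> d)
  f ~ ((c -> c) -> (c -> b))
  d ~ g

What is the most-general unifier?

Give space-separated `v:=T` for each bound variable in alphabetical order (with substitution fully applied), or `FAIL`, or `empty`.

step 1: unify e ~ List (a -> d)  [subst: {-} | 2 pending]
  bind e := List (a -> d)
step 2: unify f ~ ((c -> c) -> (c -> b))  [subst: {e:=List (a -> d)} | 1 pending]
  bind f := ((c -> c) -> (c -> b))
step 3: unify d ~ g  [subst: {e:=List (a -> d), f:=((c -> c) -> (c -> b))} | 0 pending]
  bind d := g

Answer: d:=g e:=List (a -> g) f:=((c -> c) -> (c -> b))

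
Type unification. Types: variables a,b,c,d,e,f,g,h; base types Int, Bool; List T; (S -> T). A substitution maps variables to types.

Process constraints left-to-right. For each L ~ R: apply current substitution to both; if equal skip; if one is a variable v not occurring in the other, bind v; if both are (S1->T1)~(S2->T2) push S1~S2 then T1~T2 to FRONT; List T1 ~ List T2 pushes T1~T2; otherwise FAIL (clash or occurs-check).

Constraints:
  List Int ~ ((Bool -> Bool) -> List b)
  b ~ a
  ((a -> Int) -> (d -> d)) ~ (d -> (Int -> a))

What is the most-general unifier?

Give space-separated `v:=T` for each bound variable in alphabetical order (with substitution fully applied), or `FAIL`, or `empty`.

Answer: FAIL

Derivation:
step 1: unify List Int ~ ((Bool -> Bool) -> List b)  [subst: {-} | 2 pending]
  clash: List Int vs ((Bool -> Bool) -> List b)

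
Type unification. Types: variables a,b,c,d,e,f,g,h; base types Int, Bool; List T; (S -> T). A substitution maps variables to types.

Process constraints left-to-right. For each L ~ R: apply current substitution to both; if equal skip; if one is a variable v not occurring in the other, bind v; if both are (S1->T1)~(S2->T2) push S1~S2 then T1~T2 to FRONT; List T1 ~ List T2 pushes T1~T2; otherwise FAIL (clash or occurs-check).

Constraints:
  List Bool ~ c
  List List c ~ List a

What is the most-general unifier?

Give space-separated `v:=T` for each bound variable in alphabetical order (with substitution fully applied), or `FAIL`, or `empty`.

Answer: a:=List List Bool c:=List Bool

Derivation:
step 1: unify List Bool ~ c  [subst: {-} | 1 pending]
  bind c := List Bool
step 2: unify List List List Bool ~ List a  [subst: {c:=List Bool} | 0 pending]
  -> decompose List: push List List Bool~a
step 3: unify List List Bool ~ a  [subst: {c:=List Bool} | 0 pending]
  bind a := List List Bool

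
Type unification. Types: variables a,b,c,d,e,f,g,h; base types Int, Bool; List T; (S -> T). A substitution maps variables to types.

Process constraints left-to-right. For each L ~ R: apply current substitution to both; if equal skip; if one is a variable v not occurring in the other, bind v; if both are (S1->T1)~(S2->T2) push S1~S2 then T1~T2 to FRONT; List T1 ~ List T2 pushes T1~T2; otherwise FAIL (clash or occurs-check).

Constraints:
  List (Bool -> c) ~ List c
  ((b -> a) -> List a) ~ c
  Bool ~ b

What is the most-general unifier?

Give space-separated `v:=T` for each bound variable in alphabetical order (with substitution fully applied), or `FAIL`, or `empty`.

step 1: unify List (Bool -> c) ~ List c  [subst: {-} | 2 pending]
  -> decompose List: push (Bool -> c)~c
step 2: unify (Bool -> c) ~ c  [subst: {-} | 2 pending]
  occurs-check fail

Answer: FAIL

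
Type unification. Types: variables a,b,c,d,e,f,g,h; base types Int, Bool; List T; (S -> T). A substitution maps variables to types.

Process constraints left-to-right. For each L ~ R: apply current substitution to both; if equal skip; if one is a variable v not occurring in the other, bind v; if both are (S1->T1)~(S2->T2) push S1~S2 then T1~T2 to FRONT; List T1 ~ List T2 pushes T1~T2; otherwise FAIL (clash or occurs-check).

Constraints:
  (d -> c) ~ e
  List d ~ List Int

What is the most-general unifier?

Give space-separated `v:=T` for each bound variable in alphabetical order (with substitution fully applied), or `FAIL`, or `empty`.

step 1: unify (d -> c) ~ e  [subst: {-} | 1 pending]
  bind e := (d -> c)
step 2: unify List d ~ List Int  [subst: {e:=(d -> c)} | 0 pending]
  -> decompose List: push d~Int
step 3: unify d ~ Int  [subst: {e:=(d -> c)} | 0 pending]
  bind d := Int

Answer: d:=Int e:=(Int -> c)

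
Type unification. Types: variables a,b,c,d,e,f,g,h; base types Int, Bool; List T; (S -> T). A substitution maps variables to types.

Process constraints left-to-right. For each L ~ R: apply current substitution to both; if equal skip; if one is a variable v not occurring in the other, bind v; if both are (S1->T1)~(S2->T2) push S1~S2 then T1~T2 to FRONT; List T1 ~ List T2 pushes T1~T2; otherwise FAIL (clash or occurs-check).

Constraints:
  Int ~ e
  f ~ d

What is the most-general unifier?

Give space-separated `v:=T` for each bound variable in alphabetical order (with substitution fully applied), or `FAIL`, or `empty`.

step 1: unify Int ~ e  [subst: {-} | 1 pending]
  bind e := Int
step 2: unify f ~ d  [subst: {e:=Int} | 0 pending]
  bind f := d

Answer: e:=Int f:=d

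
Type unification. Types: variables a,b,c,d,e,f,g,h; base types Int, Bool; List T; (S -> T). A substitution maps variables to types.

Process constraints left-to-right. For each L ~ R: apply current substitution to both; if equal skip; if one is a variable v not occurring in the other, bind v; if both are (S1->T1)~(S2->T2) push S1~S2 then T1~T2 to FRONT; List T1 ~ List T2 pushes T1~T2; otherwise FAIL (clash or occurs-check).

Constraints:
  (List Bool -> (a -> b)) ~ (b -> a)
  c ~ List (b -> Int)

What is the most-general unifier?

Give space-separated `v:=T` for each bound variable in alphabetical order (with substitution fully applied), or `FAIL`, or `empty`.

Answer: FAIL

Derivation:
step 1: unify (List Bool -> (a -> b)) ~ (b -> a)  [subst: {-} | 1 pending]
  -> decompose arrow: push List Bool~b, (a -> b)~a
step 2: unify List Bool ~ b  [subst: {-} | 2 pending]
  bind b := List Bool
step 3: unify (a -> List Bool) ~ a  [subst: {b:=List Bool} | 1 pending]
  occurs-check fail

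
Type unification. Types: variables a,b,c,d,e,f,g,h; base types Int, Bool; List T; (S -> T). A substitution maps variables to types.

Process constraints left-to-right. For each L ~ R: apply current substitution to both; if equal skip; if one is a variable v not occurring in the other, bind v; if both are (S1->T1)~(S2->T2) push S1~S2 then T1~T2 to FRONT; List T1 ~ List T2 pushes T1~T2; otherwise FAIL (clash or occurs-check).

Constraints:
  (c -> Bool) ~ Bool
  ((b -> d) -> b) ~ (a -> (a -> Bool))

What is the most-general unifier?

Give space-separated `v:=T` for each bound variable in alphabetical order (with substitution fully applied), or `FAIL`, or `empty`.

Answer: FAIL

Derivation:
step 1: unify (c -> Bool) ~ Bool  [subst: {-} | 1 pending]
  clash: (c -> Bool) vs Bool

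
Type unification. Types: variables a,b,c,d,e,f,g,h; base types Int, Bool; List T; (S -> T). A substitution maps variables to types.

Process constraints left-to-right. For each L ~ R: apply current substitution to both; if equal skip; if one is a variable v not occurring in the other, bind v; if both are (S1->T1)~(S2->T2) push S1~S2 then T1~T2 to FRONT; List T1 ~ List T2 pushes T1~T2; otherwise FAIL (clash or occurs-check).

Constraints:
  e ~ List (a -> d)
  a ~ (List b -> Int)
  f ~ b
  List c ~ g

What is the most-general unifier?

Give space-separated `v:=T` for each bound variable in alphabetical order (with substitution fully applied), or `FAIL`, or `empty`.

step 1: unify e ~ List (a -> d)  [subst: {-} | 3 pending]
  bind e := List (a -> d)
step 2: unify a ~ (List b -> Int)  [subst: {e:=List (a -> d)} | 2 pending]
  bind a := (List b -> Int)
step 3: unify f ~ b  [subst: {e:=List (a -> d), a:=(List b -> Int)} | 1 pending]
  bind f := b
step 4: unify List c ~ g  [subst: {e:=List (a -> d), a:=(List b -> Int), f:=b} | 0 pending]
  bind g := List c

Answer: a:=(List b -> Int) e:=List ((List b -> Int) -> d) f:=b g:=List c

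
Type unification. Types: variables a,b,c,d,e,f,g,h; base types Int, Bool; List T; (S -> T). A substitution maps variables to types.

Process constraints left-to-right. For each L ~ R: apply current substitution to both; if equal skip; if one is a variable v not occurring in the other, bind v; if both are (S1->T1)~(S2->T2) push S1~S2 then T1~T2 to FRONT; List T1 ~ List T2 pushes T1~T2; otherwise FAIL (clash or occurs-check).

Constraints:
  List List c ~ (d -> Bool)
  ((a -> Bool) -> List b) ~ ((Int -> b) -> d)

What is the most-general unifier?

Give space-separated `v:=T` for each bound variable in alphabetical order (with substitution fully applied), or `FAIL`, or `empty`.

Answer: FAIL

Derivation:
step 1: unify List List c ~ (d -> Bool)  [subst: {-} | 1 pending]
  clash: List List c vs (d -> Bool)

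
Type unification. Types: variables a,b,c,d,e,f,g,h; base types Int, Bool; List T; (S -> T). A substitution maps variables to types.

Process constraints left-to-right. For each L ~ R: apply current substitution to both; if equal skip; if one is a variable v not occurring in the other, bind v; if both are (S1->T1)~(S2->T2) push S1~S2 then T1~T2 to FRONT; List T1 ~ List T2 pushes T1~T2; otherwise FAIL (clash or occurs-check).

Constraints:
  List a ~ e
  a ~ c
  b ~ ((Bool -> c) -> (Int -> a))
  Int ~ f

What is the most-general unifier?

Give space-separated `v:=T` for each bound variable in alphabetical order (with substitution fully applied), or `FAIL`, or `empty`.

Answer: a:=c b:=((Bool -> c) -> (Int -> c)) e:=List c f:=Int

Derivation:
step 1: unify List a ~ e  [subst: {-} | 3 pending]
  bind e := List a
step 2: unify a ~ c  [subst: {e:=List a} | 2 pending]
  bind a := c
step 3: unify b ~ ((Bool -> c) -> (Int -> c))  [subst: {e:=List a, a:=c} | 1 pending]
  bind b := ((Bool -> c) -> (Int -> c))
step 4: unify Int ~ f  [subst: {e:=List a, a:=c, b:=((Bool -> c) -> (Int -> c))} | 0 pending]
  bind f := Int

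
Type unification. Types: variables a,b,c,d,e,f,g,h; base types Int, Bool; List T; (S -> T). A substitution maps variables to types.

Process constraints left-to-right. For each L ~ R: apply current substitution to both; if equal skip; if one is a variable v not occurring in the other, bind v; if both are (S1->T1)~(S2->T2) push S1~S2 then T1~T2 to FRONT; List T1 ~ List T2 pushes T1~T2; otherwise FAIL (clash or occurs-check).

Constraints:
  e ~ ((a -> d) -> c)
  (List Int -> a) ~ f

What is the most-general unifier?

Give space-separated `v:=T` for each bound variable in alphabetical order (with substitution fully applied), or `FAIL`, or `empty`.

Answer: e:=((a -> d) -> c) f:=(List Int -> a)

Derivation:
step 1: unify e ~ ((a -> d) -> c)  [subst: {-} | 1 pending]
  bind e := ((a -> d) -> c)
step 2: unify (List Int -> a) ~ f  [subst: {e:=((a -> d) -> c)} | 0 pending]
  bind f := (List Int -> a)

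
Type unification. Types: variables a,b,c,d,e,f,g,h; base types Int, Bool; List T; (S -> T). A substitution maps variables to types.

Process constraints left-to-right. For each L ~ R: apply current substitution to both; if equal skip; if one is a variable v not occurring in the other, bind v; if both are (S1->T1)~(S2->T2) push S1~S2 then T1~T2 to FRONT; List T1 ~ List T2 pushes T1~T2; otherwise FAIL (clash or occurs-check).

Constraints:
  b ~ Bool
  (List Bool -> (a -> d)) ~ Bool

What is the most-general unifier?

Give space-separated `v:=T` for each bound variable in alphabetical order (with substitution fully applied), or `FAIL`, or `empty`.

step 1: unify b ~ Bool  [subst: {-} | 1 pending]
  bind b := Bool
step 2: unify (List Bool -> (a -> d)) ~ Bool  [subst: {b:=Bool} | 0 pending]
  clash: (List Bool -> (a -> d)) vs Bool

Answer: FAIL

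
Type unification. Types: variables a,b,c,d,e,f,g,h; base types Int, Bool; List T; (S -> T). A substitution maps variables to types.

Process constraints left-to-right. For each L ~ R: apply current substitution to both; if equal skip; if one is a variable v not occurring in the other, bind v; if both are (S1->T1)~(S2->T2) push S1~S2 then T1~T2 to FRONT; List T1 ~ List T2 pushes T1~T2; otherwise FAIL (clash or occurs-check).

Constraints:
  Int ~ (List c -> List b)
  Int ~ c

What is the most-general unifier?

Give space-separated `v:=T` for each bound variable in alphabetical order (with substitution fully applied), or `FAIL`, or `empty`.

Answer: FAIL

Derivation:
step 1: unify Int ~ (List c -> List b)  [subst: {-} | 1 pending]
  clash: Int vs (List c -> List b)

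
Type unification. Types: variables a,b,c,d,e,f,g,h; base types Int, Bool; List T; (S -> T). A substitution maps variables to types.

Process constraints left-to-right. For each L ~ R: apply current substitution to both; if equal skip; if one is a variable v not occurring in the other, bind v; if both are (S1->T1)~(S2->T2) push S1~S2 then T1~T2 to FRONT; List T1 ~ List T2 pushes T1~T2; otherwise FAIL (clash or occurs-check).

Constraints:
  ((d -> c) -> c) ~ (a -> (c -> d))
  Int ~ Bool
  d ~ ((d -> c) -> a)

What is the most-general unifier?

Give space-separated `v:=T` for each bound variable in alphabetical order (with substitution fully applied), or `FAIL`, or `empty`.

Answer: FAIL

Derivation:
step 1: unify ((d -> c) -> c) ~ (a -> (c -> d))  [subst: {-} | 2 pending]
  -> decompose arrow: push (d -> c)~a, c~(c -> d)
step 2: unify (d -> c) ~ a  [subst: {-} | 3 pending]
  bind a := (d -> c)
step 3: unify c ~ (c -> d)  [subst: {a:=(d -> c)} | 2 pending]
  occurs-check fail: c in (c -> d)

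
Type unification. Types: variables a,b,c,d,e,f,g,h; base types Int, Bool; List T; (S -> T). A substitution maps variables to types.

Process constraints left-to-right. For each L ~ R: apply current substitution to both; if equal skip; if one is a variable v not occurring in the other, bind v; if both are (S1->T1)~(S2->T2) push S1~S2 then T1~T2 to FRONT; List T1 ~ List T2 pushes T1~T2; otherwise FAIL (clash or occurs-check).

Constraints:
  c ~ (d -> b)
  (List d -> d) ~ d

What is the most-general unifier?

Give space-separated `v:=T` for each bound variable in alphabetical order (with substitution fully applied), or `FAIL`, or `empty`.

step 1: unify c ~ (d -> b)  [subst: {-} | 1 pending]
  bind c := (d -> b)
step 2: unify (List d -> d) ~ d  [subst: {c:=(d -> b)} | 0 pending]
  occurs-check fail

Answer: FAIL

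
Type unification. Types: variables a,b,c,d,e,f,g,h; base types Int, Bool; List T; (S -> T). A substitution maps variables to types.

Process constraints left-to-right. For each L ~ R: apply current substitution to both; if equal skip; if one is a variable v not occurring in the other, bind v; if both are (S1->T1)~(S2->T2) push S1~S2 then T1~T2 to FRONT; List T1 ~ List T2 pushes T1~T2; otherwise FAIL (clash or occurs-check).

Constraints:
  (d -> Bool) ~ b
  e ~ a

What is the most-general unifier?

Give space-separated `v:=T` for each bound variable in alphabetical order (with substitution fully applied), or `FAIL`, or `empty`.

step 1: unify (d -> Bool) ~ b  [subst: {-} | 1 pending]
  bind b := (d -> Bool)
step 2: unify e ~ a  [subst: {b:=(d -> Bool)} | 0 pending]
  bind e := a

Answer: b:=(d -> Bool) e:=a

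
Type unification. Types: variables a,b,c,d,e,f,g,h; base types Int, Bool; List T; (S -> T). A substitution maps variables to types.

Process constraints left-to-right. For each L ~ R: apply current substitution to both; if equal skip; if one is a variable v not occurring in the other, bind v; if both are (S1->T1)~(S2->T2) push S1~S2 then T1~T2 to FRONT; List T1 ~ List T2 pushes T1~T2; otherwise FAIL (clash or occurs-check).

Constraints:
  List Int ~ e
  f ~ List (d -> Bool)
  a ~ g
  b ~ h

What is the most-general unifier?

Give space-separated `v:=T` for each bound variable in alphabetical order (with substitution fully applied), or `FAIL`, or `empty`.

Answer: a:=g b:=h e:=List Int f:=List (d -> Bool)

Derivation:
step 1: unify List Int ~ e  [subst: {-} | 3 pending]
  bind e := List Int
step 2: unify f ~ List (d -> Bool)  [subst: {e:=List Int} | 2 pending]
  bind f := List (d -> Bool)
step 3: unify a ~ g  [subst: {e:=List Int, f:=List (d -> Bool)} | 1 pending]
  bind a := g
step 4: unify b ~ h  [subst: {e:=List Int, f:=List (d -> Bool), a:=g} | 0 pending]
  bind b := h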